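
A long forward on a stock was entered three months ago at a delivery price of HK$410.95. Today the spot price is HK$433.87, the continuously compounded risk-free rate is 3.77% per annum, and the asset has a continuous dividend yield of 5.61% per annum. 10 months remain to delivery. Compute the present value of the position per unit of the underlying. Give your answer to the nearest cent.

HK$15.81

Current fair forward for the remaining 10 months: F = S·e^((r − q)·T), (r − q) = 0.0377 − 0.0561 = -0.0184
F = 433.87 · e^(-0.0184 × 10/12) = 433.87 × 0.984784 = 427.2682
Value of long forward = (F − K)·e^(−rT) = (427.2682 − 410.95) · e^(−0.0377·10/12)
= 16.3182 × 0.969072 = 15.81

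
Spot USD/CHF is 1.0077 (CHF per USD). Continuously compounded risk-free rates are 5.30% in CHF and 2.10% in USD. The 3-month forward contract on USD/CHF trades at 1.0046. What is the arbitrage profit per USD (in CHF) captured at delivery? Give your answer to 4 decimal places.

Fair forward: F* = S·e^(carry·T), with carry = (r_CHF − r_USD) = 0.0530 − 0.0210 = 0.0320
F* = 1.0077 · e^(0.0320 × 3/12) = 1.0077 · e^0.008000 = 1.0077 × 1.008032 = 1.0158
Market 1.0046 < fair 1.0158: forward underpriced → reverse cash-and-carry (short spot, go long the forward).
At maturity, profit = |F_mkt − F*| = |1.0046 − 1.0158| = 0.0112 per USD (in CHF)

0.0112 per USD (in CHF)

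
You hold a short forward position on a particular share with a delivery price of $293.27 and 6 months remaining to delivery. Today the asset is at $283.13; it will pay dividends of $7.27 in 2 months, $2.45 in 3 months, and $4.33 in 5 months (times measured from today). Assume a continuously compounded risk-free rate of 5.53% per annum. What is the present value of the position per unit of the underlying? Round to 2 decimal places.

PV(remaining dividends) I = 7.27·e^(−0.0553·2/12) + 2.45·e^(−0.0553·3/12) + 4.33·e^(−0.0553·5/12) = 13.8510
Current forward F = (S − I)·e^(rT) = (283.13 − 13.8510)·e^(0.0553·6/12) = 269.2790 × 1.028036 = 276.8285
Value (long) = (F − K)·e^(−rT) = (276.8285 − 293.27) × 0.972729 = -15.9931
Short position value = −(long value) = $15.99

$15.99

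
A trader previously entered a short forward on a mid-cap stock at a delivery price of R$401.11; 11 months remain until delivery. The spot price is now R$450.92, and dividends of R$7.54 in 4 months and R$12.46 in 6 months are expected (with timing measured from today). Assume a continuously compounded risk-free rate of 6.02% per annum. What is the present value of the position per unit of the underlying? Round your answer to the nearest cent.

PV(remaining dividends) I = 7.54·e^(−0.0602·4/12) + 12.46·e^(−0.0602·6/12) = 19.4807
Current forward F = (S − I)·e^(rT) = (450.92 − 19.4807)·e^(0.0602·11/12) = 431.4393 × 1.056734 = 455.9166
Value (long) = (F − K)·e^(−rT) = (455.9166 − 401.11) × 0.946312 = 51.8641
Short position value = −(long value) = -R$51.86

-R$51.86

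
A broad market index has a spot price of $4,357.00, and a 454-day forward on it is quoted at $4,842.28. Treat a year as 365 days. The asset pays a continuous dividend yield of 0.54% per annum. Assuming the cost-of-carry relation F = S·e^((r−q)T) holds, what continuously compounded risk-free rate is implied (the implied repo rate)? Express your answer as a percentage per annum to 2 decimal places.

9.03%

From F = S·e^((r−q)T): (r − q) = ln(F/S)/T
ln(4842.28/4357.00) = ln(1.111379) = 0.105602
(r − q) = 0.105602 / (454/365) = 0.084900
r = ln(F/S)/T + q = 0.084900 + 0.0054 = 0.090300
r = 9.03%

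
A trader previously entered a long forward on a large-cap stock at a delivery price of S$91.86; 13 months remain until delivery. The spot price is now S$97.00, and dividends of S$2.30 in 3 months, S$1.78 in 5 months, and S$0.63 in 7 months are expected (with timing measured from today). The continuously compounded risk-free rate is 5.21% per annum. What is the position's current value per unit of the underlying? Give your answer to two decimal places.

S$5.56

PV(remaining dividends) I = 2.30·e^(−0.0521·3/12) + 1.78·e^(−0.0521·5/12) + 0.63·e^(−0.0521·7/12) = 4.6232
Current forward F = (S − I)·e^(rT) = (97.00 − 4.6232)·e^(0.0521·13/12) = 92.3768 × 1.058065 = 97.7407
Value (long) = (F − K)·e^(−rT) = (97.7407 − 91.86) × 0.945122 = 5.5580
Value = S$5.56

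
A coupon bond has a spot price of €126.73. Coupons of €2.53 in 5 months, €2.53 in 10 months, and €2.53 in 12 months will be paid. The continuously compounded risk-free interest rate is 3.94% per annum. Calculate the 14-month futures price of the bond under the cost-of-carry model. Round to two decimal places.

€124.98

PV(coupons) I = 2.53·e^(−0.0394·5/12) + 2.53·e^(−0.0394·10/12) + 2.53·e^(−0.0394·12/12)
I = 2.4888 + 2.4483 + 2.4323 = 7.3694
F = (S − I)·e^(rT) = (126.73 − 7.3694) · e^(0.0394·14/12)
= 119.3606 · e^0.045967 = 119.3606 × 1.047040 = €124.98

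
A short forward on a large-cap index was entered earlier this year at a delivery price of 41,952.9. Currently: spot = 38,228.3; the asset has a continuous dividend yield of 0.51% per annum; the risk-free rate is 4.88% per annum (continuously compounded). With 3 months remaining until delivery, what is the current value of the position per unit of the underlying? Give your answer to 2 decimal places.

3264.59

Current fair forward for the remaining 3 months: F = S·e^((r − q)·T), (r − q) = 0.0488 − 0.0051 = 0.0437
F = 38228.3 · e^(0.0437 × 3/12) = 38228.3 × 1.01098490 = 38648.2341
Value of long forward = (F − K)·e^(−rT) = (38648.2341 − 41952.9) · e^(−0.0488·3/12)
= -3304.6659 × 0.98787412 = -3264.59
Short position value = −(long value) = 3264.59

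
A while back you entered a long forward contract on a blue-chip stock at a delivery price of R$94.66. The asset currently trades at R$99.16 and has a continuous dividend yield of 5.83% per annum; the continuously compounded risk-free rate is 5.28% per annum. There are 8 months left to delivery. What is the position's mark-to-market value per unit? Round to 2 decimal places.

R$3.99

Current fair forward for the remaining 8 months: F = S·e^((r − q)·T), (r − q) = 0.0528 − 0.0583 = -0.0055
F = 99.16 · e^(-0.0055 × 8/12) = 99.16 × 0.996340 = 98.7971
Value of long forward = (F − K)·e^(−rT) = (98.7971 − 94.66) · e^(−0.0528·8/12)
= 4.1371 × 0.965412 = 3.99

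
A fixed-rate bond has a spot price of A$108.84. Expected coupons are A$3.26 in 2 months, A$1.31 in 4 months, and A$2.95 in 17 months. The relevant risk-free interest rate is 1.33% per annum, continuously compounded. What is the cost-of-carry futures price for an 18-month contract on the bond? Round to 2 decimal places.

PV(coupons) I = 3.26·e^(−0.0133·2/12) + 1.31·e^(−0.0133·4/12) + 2.95·e^(−0.0133·17/12)
I = 3.2528 + 1.3042 + 2.8949 = 7.4519
F = (S − I)·e^(rT) = (108.84 − 7.4519) · e^(0.0133·18/12)
= 101.3881 · e^0.019950 = 101.3881 × 1.020150 = A$103.43

A$103.43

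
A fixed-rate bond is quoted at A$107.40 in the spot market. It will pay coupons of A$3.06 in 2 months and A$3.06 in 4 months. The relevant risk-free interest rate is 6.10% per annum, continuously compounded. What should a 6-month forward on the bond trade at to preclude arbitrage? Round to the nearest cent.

PV(coupons) I = 3.06·e^(−0.0610·2/12) + 3.06·e^(−0.0610·4/12)
I = 3.0290 + 2.9984 = 6.0274
F = (S − I)·e^(rT) = (107.40 − 6.0274) · e^(0.0610·6/12)
= 101.3726 · e^0.030500 = 101.3726 × 1.030970 = A$104.51

A$104.51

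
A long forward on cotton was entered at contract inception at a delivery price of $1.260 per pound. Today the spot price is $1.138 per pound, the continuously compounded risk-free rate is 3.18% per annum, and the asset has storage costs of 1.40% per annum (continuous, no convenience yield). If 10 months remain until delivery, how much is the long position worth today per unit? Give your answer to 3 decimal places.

Current fair forward for the remaining 10 months: F = S·e^((r + u)·T), (r + u) = 0.0318 + 0.0140 = 0.0458
F = 1.138 · e^(0.0458 × 10/12) = 1.138 × 1.038904 = 1.1823
Value of long forward = (F − K)·e^(−rT) = (1.1823 − 1.260) · e^(−0.0318·10/12)
= -0.0777 × 0.973848 = -0.076

-$0.076 per pound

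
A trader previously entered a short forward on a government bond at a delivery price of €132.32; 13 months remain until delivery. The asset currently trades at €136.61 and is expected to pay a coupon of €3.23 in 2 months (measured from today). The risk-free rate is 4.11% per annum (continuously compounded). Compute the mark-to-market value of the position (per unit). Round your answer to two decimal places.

PV(remaining coupons) I = 3.23·e^(−0.0411·2/12) = 3.2080
Current forward F = (S − I)·e^(rT) = (136.61 − 3.2080)·e^(0.0411·13/12) = 133.4020 × 1.045531 = 139.4759
Value (long) = (F − K)·e^(−rT) = (139.4759 − 132.32) × 0.956452 = 6.8443
Short position value = −(long value) = -€6.84

-€6.84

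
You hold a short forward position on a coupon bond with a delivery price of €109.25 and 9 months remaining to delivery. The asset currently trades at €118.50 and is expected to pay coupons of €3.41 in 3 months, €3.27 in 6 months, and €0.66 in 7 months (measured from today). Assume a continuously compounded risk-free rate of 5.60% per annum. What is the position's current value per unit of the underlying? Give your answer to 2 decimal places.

PV(remaining coupons) I = 3.41·e^(−0.0560·3/12) + 3.27·e^(−0.0560·6/12) + 0.66·e^(−0.0560·7/12) = 7.1811
Current forward F = (S − I)·e^(rT) = (118.50 − 7.1811)·e^(0.0560·9/12) = 111.3189 × 1.042894 = 116.0938
Value (long) = (F − K)·e^(−rT) = (116.0938 − 109.25) × 0.958870 = 6.5623
Short position value = −(long value) = -€6.56

-€6.56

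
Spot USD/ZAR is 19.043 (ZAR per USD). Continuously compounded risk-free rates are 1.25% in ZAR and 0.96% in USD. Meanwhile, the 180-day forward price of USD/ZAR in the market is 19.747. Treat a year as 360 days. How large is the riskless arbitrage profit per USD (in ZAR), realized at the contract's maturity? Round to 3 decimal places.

0.676 per USD (in ZAR)

Fair forward: F* = S·e^(carry·T), with carry = (r_ZAR − r_USD) = 0.0125 − 0.0096 = 0.0029
F* = 19.043 · e^(0.0029 × 180/360) = 19.043 · e^0.001450 = 19.043 × 1.001451 = 19.0706
Market 19.747 > fair 19.0706: forward overpriced → cash-and-carry (buy spot, short the forward).
At maturity, profit = |F_mkt − F*| = |19.747 − 19.0706| = 0.676 per USD (in ZAR)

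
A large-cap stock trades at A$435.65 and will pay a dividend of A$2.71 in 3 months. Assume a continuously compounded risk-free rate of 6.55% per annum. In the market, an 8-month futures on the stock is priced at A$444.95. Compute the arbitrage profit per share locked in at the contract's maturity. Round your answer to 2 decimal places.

PV(dividends) I = 2.71·e^(−0.0655·3/12) = 2.6660
Fair futures F* = (S − I)·e^(rT) = (435.65 − 2.6660)·e^0.043667 = 432.9840 × 1.044634 = 452.3098
Market A$444.95 < fair 452.3098: forward underpriced → reverse cash-and-carry (short the stock, invest proceeds at r, pay the dividends, go long the forward).
Profit at T = |F_mkt − F*| = |444.95 − 452.3098| = A$7.36 per share

A$7.36 per share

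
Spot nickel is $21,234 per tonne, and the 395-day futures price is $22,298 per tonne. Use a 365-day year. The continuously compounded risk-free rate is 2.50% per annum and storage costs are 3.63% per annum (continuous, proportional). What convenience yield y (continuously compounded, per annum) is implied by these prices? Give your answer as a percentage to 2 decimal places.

F = S·e^((r+u−y)T) ⇒ (r+u−y) = ln(F/S)/T
ln(22298/21234) = 0.048893; /T ⇒ 0.045180
y = r + u − ln(F/S)/T = 0.0250 + 0.0363 − 0.045180 = 0.016120
y = 1.61%

1.61%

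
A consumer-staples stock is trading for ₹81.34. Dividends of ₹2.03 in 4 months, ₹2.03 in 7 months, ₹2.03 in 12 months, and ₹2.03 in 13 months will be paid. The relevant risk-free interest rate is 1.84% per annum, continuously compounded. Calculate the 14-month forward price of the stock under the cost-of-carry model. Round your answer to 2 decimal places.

PV(dividends) I = 2.03·e^(−0.0184·4/12) + 2.03·e^(−0.0184·7/12) + 2.03·e^(−0.0184·12/12) + 2.03·e^(−0.0184·13/12)
I = 2.0176 + 2.0083 + 1.9930 + 1.9899 = 8.0088
F = (S − I)·e^(rT) = (81.34 − 8.0088) · e^(0.0184·14/12)
= 73.3312 · e^0.021467 = 73.3312 × 1.021699 = ₹74.92

₹74.92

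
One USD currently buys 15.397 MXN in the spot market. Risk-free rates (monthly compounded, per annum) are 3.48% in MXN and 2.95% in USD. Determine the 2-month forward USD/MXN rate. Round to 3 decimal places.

By covered interest parity, F = S · (1+r_MXN/12)^(12T) / (1+r_USD/12)^(12T)
= 15.397 × 1.005808 / 1.004923 = 15.397 × 1.000881
F = 15.411 MXN per USD

15.411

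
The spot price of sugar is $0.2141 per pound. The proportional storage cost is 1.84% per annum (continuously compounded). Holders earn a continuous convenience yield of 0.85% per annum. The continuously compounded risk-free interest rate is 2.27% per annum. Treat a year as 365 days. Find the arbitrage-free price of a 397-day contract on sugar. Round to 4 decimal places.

$0.2218 per pound

Net carry = r + u − y = 0.0227 + 0.0184 − 0.0085 = 0.0326
F = S·e^((r+u−y)T) = 0.2141 · e^(0.0326 × 397/365) = 0.2141 · e^0.035458
= 0.2141 × 1.036094 = $0.2218 per pound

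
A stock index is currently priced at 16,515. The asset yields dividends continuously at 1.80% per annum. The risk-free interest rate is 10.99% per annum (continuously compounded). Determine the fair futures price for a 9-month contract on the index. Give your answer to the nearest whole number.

F = S·e^((r − q)T) = 16515 · e^((0.1099 − 0.0180) × 9/12)
= 16515 · e^0.068925 = 16515 × 1.071356
F = 17,693

17,693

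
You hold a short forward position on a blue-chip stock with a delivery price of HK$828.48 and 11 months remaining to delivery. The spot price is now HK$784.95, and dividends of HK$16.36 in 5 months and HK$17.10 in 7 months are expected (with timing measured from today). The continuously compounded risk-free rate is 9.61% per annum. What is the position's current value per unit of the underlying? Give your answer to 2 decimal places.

PV(remaining dividends) I = 16.36·e^(−0.0961·5/12) + 17.10·e^(−0.0961·7/12) = 31.8856
Current forward F = (S − I)·e^(rT) = (784.95 − 31.8856)·e^(0.0961·11/12) = 753.0644 × 1.092088 = 822.4126
Value (long) = (F − K)·e^(−rT) = (822.4126 − 828.48) × 0.915677 = -5.5558
Short position value = −(long value) = HK$5.56

HK$5.56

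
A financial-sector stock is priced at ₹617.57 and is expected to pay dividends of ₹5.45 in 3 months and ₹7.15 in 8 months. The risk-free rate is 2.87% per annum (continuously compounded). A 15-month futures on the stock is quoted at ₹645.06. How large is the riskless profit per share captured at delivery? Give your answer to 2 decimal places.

₹17.81 per share

PV(dividends) I = 5.45·e^(−0.0287·3/12) + 7.15·e^(−0.0287·8/12) = 12.4255
Fair futures F* = (S − I)·e^(rT) = (617.57 − 12.4255)·e^0.035875 = 605.1445 × 1.036526 = 627.2480
Market ₹645.06 > fair 627.2480: forward overpriced → cash-and-carry (borrow at r, buy the stock and collect the dividends, short the forward).
Profit at T = |F_mkt − F*| = |645.06 − 627.2480| = ₹17.81 per share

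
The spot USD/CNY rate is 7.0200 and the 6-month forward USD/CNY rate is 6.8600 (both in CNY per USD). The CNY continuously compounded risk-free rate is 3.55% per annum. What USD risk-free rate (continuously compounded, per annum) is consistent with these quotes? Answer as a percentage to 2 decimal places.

8.16%

F = S·e^((r_CNY − r_USD)T) ⇒ r_USD = r_CNY − ln(F/S)/T
ln(6.8600/7.0200) = -0.023056; /(6/12) = -0.046112
r_USD = 0.0355 + 0.046112 = 0.081612
r_USD = 8.16%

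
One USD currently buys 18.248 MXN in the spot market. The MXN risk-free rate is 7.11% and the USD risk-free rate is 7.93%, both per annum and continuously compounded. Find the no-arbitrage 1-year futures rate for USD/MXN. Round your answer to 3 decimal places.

18.099

F = S·e^((r_MXN − r_USD)T) = 18.248 · e^((0.0711 − 0.0793) × 1)
= 18.248 · e^-0.008200 = 18.248 × 0.991834
F = 18.099 MXN per USD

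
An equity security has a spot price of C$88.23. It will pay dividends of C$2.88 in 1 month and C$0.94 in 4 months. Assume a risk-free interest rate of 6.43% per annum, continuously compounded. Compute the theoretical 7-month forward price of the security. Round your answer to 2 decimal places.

C$87.67

PV(dividends) I = 2.88·e^(−0.0643·1/12) + 0.94·e^(−0.0643·4/12)
I = 2.8646 + 0.9201 = 3.7847
F = (S − I)·e^(rT) = (88.23 − 3.7847) · e^(0.0643·7/12)
= 84.4453 · e^0.037508 = 84.4453 × 1.038220 = C$87.67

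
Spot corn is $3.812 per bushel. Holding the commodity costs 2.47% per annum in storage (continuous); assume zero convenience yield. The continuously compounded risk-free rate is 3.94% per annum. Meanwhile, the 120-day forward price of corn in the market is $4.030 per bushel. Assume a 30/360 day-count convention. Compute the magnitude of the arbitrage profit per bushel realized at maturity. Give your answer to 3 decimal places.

$0.136 per bushel

Fair forward: F* = S·e^(carry·T), with carry = (r + u) = 0.0394 + 0.0247 = 0.0641
F* = 3.812 · e^(0.0641 × 120/360) = 3.812 · e^0.021367 = 3.812 × 1.021597 = $3.8943
Market $4.030 > fair $3.8943: forward overpriced → cash-and-carry (buy spot, short the forward).
At maturity, profit = |F_mkt − F*| = |4.030 − 3.8943| = $0.136 per bushel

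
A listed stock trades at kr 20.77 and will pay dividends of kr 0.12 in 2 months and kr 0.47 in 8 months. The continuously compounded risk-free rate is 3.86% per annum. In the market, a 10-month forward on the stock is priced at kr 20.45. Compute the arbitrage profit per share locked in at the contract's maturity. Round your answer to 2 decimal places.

PV(dividends) I = 0.12·e^(−0.0386·2/12) + 0.47·e^(−0.0386·8/12) = 0.5773
Fair forward F* = (S − I)·e^(rT) = (20.77 − 0.5773)·e^0.032167 = 20.1927 × 1.032690 = 20.8528
Market kr 20.45 < fair 20.8528: forward underpriced → reverse cash-and-carry (short the stock, invest proceeds at r, pay the dividends, go long the forward).
Profit at T = |F_mkt − F*| = |20.45 − 20.8528| = kr 0.40 per share

kr 0.40 per share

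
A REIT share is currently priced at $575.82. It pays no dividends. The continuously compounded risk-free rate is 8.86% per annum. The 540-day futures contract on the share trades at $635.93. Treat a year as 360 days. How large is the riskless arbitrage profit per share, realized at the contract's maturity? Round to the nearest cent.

$21.73 per share

Fair futures: F* = S·e^(carry·T), with carry = r = 0.0886
F* = 575.82 · e^(0.0886 × 540/360) = 575.82 · e^0.132900 = 575.82 × 1.142136 = $657.6648
Market $635.93 < fair $657.6648: forward underpriced → reverse cash-and-carry (short spot, go long the forward).
At maturity, profit = |F_mkt − F*| = |635.93 − 657.6648| = $21.73 per share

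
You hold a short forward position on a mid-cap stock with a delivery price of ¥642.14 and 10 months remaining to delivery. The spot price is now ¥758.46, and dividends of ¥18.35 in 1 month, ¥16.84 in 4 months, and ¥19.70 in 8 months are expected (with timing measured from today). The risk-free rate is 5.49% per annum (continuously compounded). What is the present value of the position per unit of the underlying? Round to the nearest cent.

PV(remaining dividends) I = 18.35·e^(−0.0549·1/12) + 16.84·e^(−0.0549·4/12) + 19.70·e^(−0.0549·8/12) = 53.7929
Current forward F = (S − I)·e^(rT) = (758.46 − 53.7929)·e^(0.0549·10/12) = 704.6671 × 1.046813 = 737.6547
Value (long) = (F − K)·e^(−rT) = (737.6547 − 642.14) × 0.955281 = 91.2434
Short position value = −(long value) = -¥91.24

-¥91.24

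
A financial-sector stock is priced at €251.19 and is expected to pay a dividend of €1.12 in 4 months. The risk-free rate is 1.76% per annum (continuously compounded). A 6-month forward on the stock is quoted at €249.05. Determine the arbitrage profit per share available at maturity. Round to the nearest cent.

PV(dividends) I = 1.12·e^(−0.0176·4/12) = 1.1134
Fair forward F* = (S − I)·e^(rT) = (251.19 − 1.1134)·e^0.008800 = 250.0766 × 1.008839 = 252.2870
Market €249.05 < fair 252.2870: forward underpriced → reverse cash-and-carry (short the stock, invest proceeds at r, pay the dividends, go long the forward).
Profit at T = |F_mkt − F*| = |249.05 − 252.2870| = €3.24 per share

€3.24 per share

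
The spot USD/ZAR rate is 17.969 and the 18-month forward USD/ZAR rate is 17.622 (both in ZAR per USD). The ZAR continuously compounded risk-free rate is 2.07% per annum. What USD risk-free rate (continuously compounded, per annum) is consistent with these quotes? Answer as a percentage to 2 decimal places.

3.37%

F = S·e^((r_ZAR − r_USD)T) ⇒ r_USD = r_ZAR − ln(F/S)/T
ln(17.622/17.969) = -0.019500; /(18/12) = -0.013000
r_USD = 0.0207 + 0.013000 = 0.033700
r_USD = 3.37%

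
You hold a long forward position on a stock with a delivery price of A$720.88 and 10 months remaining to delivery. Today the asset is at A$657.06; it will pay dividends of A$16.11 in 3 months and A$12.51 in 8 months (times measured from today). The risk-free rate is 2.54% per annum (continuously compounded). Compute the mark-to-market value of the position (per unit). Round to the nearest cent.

-A$77.03

PV(remaining dividends) I = 16.11·e^(−0.0254·3/12) + 12.51·e^(−0.0254·8/12) = 28.3080
Current forward F = (S − I)·e^(rT) = (657.06 − 28.3080)·e^(0.0254·10/12) = 628.7520 × 1.021392 = 642.2023
Value (long) = (F − K)·e^(−rT) = (642.2023 − 720.88) × 0.979056 = -77.0299
Value = -A$77.03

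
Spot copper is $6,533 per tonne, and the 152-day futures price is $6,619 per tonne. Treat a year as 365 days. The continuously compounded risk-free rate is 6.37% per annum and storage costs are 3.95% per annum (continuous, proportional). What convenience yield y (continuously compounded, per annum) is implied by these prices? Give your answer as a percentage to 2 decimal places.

F = S·e^((r+u−y)T) ⇒ (r+u−y) = ln(F/S)/T
ln(6619/6533) = 0.013078; /T ⇒ 0.031404
y = r + u − ln(F/S)/T = 0.0637 + 0.0395 − 0.031404 = 0.071796
y = 7.18%

7.18%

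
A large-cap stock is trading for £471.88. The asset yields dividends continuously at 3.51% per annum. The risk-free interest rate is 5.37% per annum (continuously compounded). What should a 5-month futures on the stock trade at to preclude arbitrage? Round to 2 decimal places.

£475.55

F = S·e^((r − q)T) = 471.88 · e^((0.0537 − 0.0351) × 5/12)
= 471.88 · e^0.007750 = 471.88 × 1.007780
F = £475.55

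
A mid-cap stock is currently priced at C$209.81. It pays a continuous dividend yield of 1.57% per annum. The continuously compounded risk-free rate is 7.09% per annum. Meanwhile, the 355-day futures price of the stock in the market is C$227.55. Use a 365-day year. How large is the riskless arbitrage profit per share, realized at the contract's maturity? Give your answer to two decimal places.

Fair futures: F* = S·e^(carry·T), with carry = (r − q) = 0.0709 − 0.0157 = 0.0552
F* = 209.81 · e^(0.0552 × 355/365) = 209.81 · e^0.053688 = 209.81 × 1.055155 = C$221.3821
Market C$227.55 > fair C$221.3821: forward overpriced → cash-and-carry (buy spot, short the forward).
At maturity, profit = |F_mkt − F*| = |227.55 − 221.3821| = C$6.17 per share

C$6.17 per share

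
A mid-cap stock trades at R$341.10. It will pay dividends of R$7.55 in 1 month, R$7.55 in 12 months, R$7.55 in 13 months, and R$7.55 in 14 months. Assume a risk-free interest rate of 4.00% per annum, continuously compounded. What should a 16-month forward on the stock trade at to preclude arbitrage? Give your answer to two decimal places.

PV(dividends) I = 7.55·e^(−0.0400·1/12) + 7.55·e^(−0.0400·12/12) + 7.55·e^(−0.0400·13/12) + 7.55·e^(−0.0400·14/12)
I = 7.5249 + 7.2540 + 7.2298 + 7.2058 = 29.2145
F = (S − I)·e^(rT) = (341.10 − 29.2145) · e^(0.0400·16/12)
= 311.8855 · e^0.053333 = 311.8855 × 1.054781 = R$328.97

R$328.97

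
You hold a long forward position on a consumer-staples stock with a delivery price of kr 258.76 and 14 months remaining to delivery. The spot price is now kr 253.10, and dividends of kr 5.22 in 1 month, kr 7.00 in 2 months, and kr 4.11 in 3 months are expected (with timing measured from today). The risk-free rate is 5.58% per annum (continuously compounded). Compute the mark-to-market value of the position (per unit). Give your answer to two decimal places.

-kr 5.54

PV(remaining dividends) I = 5.22·e^(−0.0558·1/12) + 7.00·e^(−0.0558·2/12) + 4.11·e^(−0.0558·3/12) = 16.1840
Current forward F = (S − I)·e^(rT) = (253.10 − 16.1840)·e^(0.0558·14/12) = 236.9160 × 1.067266 = 252.8524
Value (long) = (F − K)·e^(−rT) = (252.8524 − 258.76) × 0.936974 = -5.5353
Value = -kr 5.54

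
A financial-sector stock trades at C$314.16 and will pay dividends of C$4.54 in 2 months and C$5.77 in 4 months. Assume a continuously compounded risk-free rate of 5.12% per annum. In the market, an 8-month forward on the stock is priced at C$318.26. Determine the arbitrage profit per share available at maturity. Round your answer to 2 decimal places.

C$3.72 per share

PV(dividends) I = 4.54·e^(−0.0512·2/12) + 5.77·e^(−0.0512·4/12) = 10.1738
Fair forward F* = (S − I)·e^(rT) = (314.16 − 10.1738)·e^0.034133 = 303.9862 × 1.034722 = 314.5412
Market C$318.26 > fair 314.5412: forward overpriced → cash-and-carry (borrow at r, buy the stock and collect the dividends, short the forward).
Profit at T = |F_mkt − F*| = |318.26 − 314.5412| = C$3.72 per share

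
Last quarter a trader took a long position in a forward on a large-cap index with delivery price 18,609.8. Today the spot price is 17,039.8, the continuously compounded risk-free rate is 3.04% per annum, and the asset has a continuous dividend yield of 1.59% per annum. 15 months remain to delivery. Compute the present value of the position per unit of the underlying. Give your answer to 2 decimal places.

-1211.42

Current fair forward for the remaining 15 months: F = S·e^((r − q)·T), (r − q) = 0.0304 − 0.0159 = 0.0145
F = 17039.8 · e^(0.0145 × 15/12) = 17039.8 × 1.01829025 = 17351.4622
Value of long forward = (F − K)·e^(−rT) = (17351.4622 − 18609.8) · e^(−0.0304·15/12)
= -1258.3378 × 0.96271294 = -1211.42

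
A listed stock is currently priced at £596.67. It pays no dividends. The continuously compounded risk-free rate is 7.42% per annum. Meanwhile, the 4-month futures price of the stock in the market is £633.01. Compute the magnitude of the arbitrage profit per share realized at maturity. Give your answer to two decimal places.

Fair futures: F* = S·e^(carry·T), with carry = r = 0.0742
F* = 596.67 · e^(0.0742 × 4/12) = 596.67 · e^0.024733 = 596.67 × 1.025041 = £611.6112
Market £633.01 > fair £611.6112: forward overpriced → cash-and-carry (buy spot, short the forward).
At maturity, profit = |F_mkt − F*| = |633.01 − 611.6112| = £21.40 per share

£21.40 per share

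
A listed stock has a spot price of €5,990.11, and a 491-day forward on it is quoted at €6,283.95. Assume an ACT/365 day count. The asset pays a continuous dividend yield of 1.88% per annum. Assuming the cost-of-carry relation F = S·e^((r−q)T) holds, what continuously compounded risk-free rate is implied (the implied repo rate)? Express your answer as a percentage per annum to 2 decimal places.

5.44%

From F = S·e^((r−q)T): (r − q) = ln(F/S)/T
ln(6283.95/5990.11) = ln(1.049054) = 0.047889
(r − q) = 0.047889 / (491/365) = 0.035600
r = ln(F/S)/T + q = 0.035600 + 0.0188 = 0.054400
r = 5.44%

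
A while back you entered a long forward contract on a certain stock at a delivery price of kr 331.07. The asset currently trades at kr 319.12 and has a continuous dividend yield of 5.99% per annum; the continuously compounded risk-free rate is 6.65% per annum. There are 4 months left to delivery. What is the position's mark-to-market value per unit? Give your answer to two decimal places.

Current fair forward for the remaining 4 months: F = S·e^((r − q)·T), (r − q) = 0.0665 − 0.0599 = 0.0066
F = 319.12 · e^(0.0066 × 4/12) = 319.12 × 1.002202 = 319.8227
Value of long forward = (F − K)·e^(−rT) = (319.8227 − 331.07) · e^(−0.0665·4/12)
= -11.2473 × 0.978077 = -11.00

-kr 11.00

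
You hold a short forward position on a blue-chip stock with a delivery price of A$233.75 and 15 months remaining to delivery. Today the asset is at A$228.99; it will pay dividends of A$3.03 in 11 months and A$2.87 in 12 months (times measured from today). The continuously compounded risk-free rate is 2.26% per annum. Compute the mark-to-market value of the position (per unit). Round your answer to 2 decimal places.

PV(remaining dividends) I = 3.03·e^(−0.0226·11/12) + 2.87·e^(−0.0226·12/12) = 5.7737
Current forward F = (S − I)·e^(rT) = (228.99 − 5.7737)·e^(0.0226·15/12) = 223.2163 × 1.028653 = 229.6121
Value (long) = (F − K)·e^(−rT) = (229.6121 − 233.75) × 0.972145 = -4.0226
Short position value = −(long value) = A$4.02

A$4.02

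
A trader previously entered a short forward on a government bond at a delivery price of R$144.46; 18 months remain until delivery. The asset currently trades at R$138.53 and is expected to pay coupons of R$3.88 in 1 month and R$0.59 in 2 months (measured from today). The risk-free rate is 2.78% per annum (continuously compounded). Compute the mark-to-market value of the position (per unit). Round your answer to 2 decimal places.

R$4.49

PV(remaining coupons) I = 3.88·e^(−0.0278·1/12) + 0.59·e^(−0.0278·2/12) = 4.4583
Current forward F = (S − I)·e^(rT) = (138.53 − 4.4583)·e^(0.0278·18/12) = 134.0717 × 1.042582 = 139.7807
Value (long) = (F − K)·e^(−rT) = (139.7807 − 144.46) × 0.959157 = -4.4882
Short position value = −(long value) = R$4.49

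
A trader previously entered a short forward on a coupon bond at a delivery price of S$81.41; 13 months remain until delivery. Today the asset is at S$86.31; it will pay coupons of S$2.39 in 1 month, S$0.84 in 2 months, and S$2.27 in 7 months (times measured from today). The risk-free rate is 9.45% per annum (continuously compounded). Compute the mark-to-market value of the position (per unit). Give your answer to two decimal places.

PV(remaining coupons) I = 2.39·e^(−0.0945·1/12) + 0.84·e^(−0.0945·2/12) + 2.27·e^(−0.0945·7/12) = 5.3464
Current forward F = (S − I)·e^(rT) = (86.31 − 5.3464)·e^(0.0945·13/12) = 80.9636 × 1.107799 = 89.6914
Value (long) = (F − K)·e^(−rT) = (89.6914 − 81.41) × 0.902691 = 7.4755
Short position value = −(long value) = -S$7.48

-S$7.48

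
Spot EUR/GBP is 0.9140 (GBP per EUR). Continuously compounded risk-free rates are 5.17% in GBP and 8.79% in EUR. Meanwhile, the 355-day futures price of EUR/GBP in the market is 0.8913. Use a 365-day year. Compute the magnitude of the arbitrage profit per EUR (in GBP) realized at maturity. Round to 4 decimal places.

0.0089 per EUR (in GBP)

Fair futures: F* = S·e^(carry·T), with carry = (r_GBP − r_EUR) = 0.0517 − 0.0879 = -0.0362
F* = 0.9140 · e^(-0.0362 × 355/365) = 0.9140 · e^-0.035208 = 0.9140 × 0.965405 = 0.8824
Market 0.8913 > fair 0.8824: forward overpriced → cash-and-carry (buy spot, short the forward).
At maturity, profit = |F_mkt − F*| = |0.8913 − 0.8824| = 0.0089 per EUR (in GBP)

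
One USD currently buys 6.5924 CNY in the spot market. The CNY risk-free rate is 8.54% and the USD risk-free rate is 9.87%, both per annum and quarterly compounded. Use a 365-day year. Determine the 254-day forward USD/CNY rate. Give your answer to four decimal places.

By covered interest parity, F = S · (1+r_CNY/4)^(4T) / (1+r_USD/4)^(4T)
= 6.5924 × 1.060567 / 1.070205 = 6.5924 × 0.990994
F = 6.5330 CNY per USD

6.5330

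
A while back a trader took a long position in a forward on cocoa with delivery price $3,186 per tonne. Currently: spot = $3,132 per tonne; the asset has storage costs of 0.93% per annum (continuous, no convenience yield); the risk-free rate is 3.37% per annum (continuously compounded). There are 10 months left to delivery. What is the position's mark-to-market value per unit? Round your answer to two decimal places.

Current fair forward for the remaining 10 months: F = S·e^((r + u)·T), (r + u) = 0.0337 + 0.0093 = 0.0430
F = 3132 · e^(0.0430 × 10/12) = 3132 × 1.03648308 = 3246.2650
Value of long forward = (F − K)·e^(−rT) = (3246.2650 − 3186) · e^(−0.0337·10/12)
= 60.2650 × 0.97230734 = 58.60

$58.60 per tonne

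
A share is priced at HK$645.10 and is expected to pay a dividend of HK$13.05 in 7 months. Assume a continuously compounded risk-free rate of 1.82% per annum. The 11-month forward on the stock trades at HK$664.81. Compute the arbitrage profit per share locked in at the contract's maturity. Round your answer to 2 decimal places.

PV(dividends) I = 13.05·e^(−0.0182·7/12) = 12.9122
Fair forward F* = (S − I)·e^(rT) = (645.10 − 12.9122)·e^0.016683 = 632.1878 × 1.016823 = 642.8231
Market HK$664.81 > fair 642.8231: forward overpriced → cash-and-carry (borrow at r, buy the stock and collect the dividends, short the forward).
Profit at T = |F_mkt − F*| = |664.81 − 642.8231| = HK$21.99 per share

HK$21.99 per share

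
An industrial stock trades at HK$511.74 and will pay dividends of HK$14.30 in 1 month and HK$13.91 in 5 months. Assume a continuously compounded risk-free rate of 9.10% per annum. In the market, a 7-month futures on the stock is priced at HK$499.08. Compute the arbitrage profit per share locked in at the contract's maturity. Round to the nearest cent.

HK$11.47 per share

PV(dividends) I = 14.30·e^(−0.0910·1/12) + 13.91·e^(−0.0910·5/12) = 27.5844
Fair futures F* = (S − I)·e^(rT) = (511.74 − 27.5844)·e^0.053083 = 484.1556 × 1.054517 = 510.5503
Market HK$499.08 < fair 510.5503: forward underpriced → reverse cash-and-carry (short the stock, invest proceeds at r, pay the dividends, go long the forward).
Profit at T = |F_mkt − F*| = |499.08 − 510.5503| = HK$11.47 per share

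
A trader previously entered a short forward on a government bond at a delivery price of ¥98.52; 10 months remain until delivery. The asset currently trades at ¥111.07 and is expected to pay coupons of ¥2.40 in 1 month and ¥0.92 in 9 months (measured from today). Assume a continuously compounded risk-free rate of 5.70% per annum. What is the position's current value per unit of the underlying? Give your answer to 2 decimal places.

-¥13.85

PV(remaining coupons) I = 2.40·e^(−0.0570·1/12) + 0.92·e^(−0.0570·9/12) = 3.2701
Current forward F = (S − I)·e^(rT) = (111.07 − 3.2701)·e^(0.0570·10/12) = 107.7999 × 1.048646 = 113.0439
Value (long) = (F − K)·e^(−rT) = (113.0439 − 98.52) × 0.953610 = 13.8501
Short position value = −(long value) = -¥13.85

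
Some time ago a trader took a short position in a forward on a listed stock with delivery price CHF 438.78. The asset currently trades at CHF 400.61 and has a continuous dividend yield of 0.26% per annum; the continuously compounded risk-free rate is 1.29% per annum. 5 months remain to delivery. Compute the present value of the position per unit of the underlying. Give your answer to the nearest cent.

Current fair forward for the remaining 5 months: F = S·e^((r − q)·T), (r − q) = 0.0129 − 0.0026 = 0.0103
F = 400.61 · e^(0.0103 × 5/12) = 400.61 × 1.004301 = 402.3330
Value of long forward = (F − K)·e^(−rT) = (402.3330 − 438.78) · e^(−0.0129·5/12)
= -36.4470 × 0.994639 = -36.25
Short position value = −(long value) = CHF 36.25

CHF 36.25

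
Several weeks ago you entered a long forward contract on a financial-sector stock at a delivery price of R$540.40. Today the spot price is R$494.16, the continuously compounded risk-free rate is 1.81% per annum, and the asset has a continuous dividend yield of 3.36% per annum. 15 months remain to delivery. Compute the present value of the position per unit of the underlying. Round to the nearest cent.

-R$54.48

Current fair forward for the remaining 15 months: F = S·e^((r − q)·T), (r − q) = 0.0181 − 0.0336 = -0.0155
F = 494.16 · e^(-0.0155 × 15/12) = 494.16 × 0.980811 = 484.6776
Value of long forward = (F − K)·e^(−rT) = (484.6776 − 540.40) · e^(−0.0181·15/12)
= -55.7224 × 0.977629 = -54.48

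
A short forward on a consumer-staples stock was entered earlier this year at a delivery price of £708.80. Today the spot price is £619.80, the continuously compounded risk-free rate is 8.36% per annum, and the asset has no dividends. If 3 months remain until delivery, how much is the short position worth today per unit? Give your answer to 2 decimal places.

Current fair forward for the remaining 3 months: F = S·e^(r·T), r = 0.0836
F = 619.80 · e^(0.0836 × 3/12) = 619.80 × 1.021120 = 632.8902
Value of long forward = (F − K)·e^(−rT) = (632.8902 − 708.80) · e^(−0.0836·3/12)
= -75.9098 × 0.979317 = -74.34
Short position value = −(long value) = £74.34

£74.34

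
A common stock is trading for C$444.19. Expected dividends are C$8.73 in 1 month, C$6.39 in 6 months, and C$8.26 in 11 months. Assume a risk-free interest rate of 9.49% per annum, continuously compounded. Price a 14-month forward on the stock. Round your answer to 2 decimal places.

C$471.25

PV(dividends) I = 8.73·e^(−0.0949·1/12) + 6.39·e^(−0.0949·6/12) + 8.26·e^(−0.0949·11/12)
I = 8.6612 + 6.0939 + 7.5718 = 22.3269
F = (S − I)·e^(rT) = (444.19 − 22.3269) · e^(0.0949·14/12)
= 421.8631 · e^0.110717 = 421.8631 × 1.117079 = C$471.25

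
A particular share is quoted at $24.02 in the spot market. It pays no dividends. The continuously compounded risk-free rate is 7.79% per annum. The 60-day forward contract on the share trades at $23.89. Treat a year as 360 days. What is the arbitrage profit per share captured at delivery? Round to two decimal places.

$0.44 per share

Fair forward: F* = S·e^(carry·T), with carry = r = 0.0779
F* = 24.02 · e^(0.0779 × 60/360) = 24.02 · e^0.012983 = 24.02 × 1.013068 = $24.3339
Market $23.89 < fair $24.3339: forward underpriced → reverse cash-and-carry (short spot, go long the forward).
At maturity, profit = |F_mkt − F*| = |23.89 − 24.3339| = $0.44 per share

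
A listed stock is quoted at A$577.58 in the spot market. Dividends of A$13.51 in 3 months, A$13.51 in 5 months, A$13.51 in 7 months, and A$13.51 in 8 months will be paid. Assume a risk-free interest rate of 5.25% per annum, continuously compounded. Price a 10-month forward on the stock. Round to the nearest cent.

PV(dividends) I = 13.51·e^(−0.0525·3/12) + 13.51·e^(−0.0525·5/12) + 13.51·e^(−0.0525·7/12) + 13.51·e^(−0.0525·8/12)
I = 13.3338 + 13.2177 + 13.1025 + 13.0453 = 52.6993
F = (S − I)·e^(rT) = (577.58 − 52.6993) · e^(0.0525·10/12)
= 524.8807 · e^0.043750 = 524.8807 × 1.044721 = A$548.35

A$548.35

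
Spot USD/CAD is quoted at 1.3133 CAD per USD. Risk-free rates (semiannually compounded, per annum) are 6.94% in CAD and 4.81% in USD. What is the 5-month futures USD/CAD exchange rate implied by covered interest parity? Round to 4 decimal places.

By covered interest parity, F = S · (1+r_CAD/2)^(2T) / (1+r_USD/2)^(2T)
= 1.3133 × 1.028834 / 1.020002 = 1.3133 × 1.008659
F = 1.3247 CAD per USD

1.3247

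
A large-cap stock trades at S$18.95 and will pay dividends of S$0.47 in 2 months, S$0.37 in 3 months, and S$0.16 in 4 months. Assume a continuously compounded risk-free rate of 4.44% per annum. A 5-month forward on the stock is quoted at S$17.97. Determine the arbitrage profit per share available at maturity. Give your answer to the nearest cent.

S$0.33 per share

PV(dividends) I = 0.47·e^(−0.0444·2/12) + 0.37·e^(−0.0444·3/12) + 0.16·e^(−0.0444·4/12) = 0.9901
Fair forward F* = (S − I)·e^(rT) = (18.95 − 0.9901)·e^0.018500 = 17.9599 × 1.018672 = 18.2952
Market S$17.97 < fair 18.2952: forward underpriced → reverse cash-and-carry (short the stock, invest proceeds at r, pay the dividends, go long the forward).
Profit at T = |F_mkt − F*| = |17.97 − 18.2952| = S$0.33 per share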